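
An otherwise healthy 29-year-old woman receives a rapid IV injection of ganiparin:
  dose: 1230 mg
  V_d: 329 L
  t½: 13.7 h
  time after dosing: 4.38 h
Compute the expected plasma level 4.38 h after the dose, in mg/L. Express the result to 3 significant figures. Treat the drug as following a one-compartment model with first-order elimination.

C₀ = Dose / Vd = 1230 / 329 = 3.739 mg/L
k = ln2 / t½ = 0.693147 / 13.7 = 0.05059 h⁻¹
C = C₀ · e^(−k·t) = 3.739 × e^(−0.05059 × 4.38)
  = 3.739 × 0.8012 = 2.996 mg/L

3.00 mg/L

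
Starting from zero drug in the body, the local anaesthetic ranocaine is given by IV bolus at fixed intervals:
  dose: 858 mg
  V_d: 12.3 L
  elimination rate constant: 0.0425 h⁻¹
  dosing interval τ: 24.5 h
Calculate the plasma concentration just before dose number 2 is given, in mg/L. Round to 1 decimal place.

24.6 mg/L

C₀ per dose = Dose / Vd = 858 / 12.3 = 69.76 mg/L
Fraction remaining after one interval: r = e^(−kτ) = e^(−0.04250 × 24.5) = 0.3530
Before dose 2, 1 dose has been given (aged 1τ).
C_trough = C₀ × r = 69.76 × 0.3530 = 24.63 mg/L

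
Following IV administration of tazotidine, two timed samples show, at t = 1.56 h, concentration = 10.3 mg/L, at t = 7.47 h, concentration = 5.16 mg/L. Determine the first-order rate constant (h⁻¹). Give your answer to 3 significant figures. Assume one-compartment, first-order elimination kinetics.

0.117 h⁻¹

k = ln(C₁/C₂) / (t₂ − t₁) = ln(10.3/5.16) / (7.47 − 1.56)
  = 0.6912 / 5.910 = 0.1170 h⁻¹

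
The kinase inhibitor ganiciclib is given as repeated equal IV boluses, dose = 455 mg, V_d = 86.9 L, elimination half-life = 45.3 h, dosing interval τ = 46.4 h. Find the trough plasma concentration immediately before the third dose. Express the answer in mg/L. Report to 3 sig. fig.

3.84 mg/L

C₀ per dose = Dose / Vd = 455 / 86.9 = 5.236 mg/L
k = ln2 / t½ = 0.693147 / 45.3 = 0.01530 h⁻¹
Fraction remaining after one interval: r = e^(−kτ) = e^(−0.01530 × 46.4) = 0.4917
Before dose 3, 2 doses have been given (aged 1τ, 2τ).
C_trough = C₀ × (r + r²) = 5.236 × (0.4917 + 0.2418) = 3.841 mg/L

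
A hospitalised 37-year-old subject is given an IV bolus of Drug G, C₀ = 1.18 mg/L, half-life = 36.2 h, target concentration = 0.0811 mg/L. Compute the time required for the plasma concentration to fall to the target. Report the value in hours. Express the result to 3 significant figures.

140 h

k = ln2 / t½ = 0.693147 / 36.2 = 0.01915 h⁻¹
t = ln(C₀ / C) / k = ln(1.180 / 0.0811) / 0.01915
  = ln(14.55) / 0.01915 = 2.678 / 0.01915 = 139.8 h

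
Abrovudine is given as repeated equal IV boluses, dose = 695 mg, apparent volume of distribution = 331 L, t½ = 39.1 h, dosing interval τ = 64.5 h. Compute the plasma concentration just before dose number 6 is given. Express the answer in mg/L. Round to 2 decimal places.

C₀ per dose = Dose / Vd = 695 / 331 = 2.100 mg/L
k = ln2 / t½ = 0.693147 / 39.1 = 0.01773 h⁻¹
Fraction remaining after one interval: r = e^(−kτ) = e^(−0.01773 × 64.5) = 0.3187
Before dose 6, 5 doses have been given (aged 1τ, 2τ, 3τ, 4τ, 5τ).
C_trough = C₀ × (r + r² + … + r^5) = C₀ × r(1−r^5)/(1−r)
        = 2.100 × 0.3187 × (1 − 0.003288) / (1 − 0.3187) = 0.9791 mg/L

0.98 mg/L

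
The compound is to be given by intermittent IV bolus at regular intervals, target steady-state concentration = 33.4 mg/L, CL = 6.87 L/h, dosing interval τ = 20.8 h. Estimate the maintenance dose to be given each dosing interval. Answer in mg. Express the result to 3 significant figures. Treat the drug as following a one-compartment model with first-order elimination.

4770 mg

At steady state, Dose/τ = Css × CL.
Dose = Css × CL × τ = 33.4 × 6.870 × 20.8 = 4773 mg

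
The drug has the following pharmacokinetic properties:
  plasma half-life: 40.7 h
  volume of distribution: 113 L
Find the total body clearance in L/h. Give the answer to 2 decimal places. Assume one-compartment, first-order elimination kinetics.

1.92 L/h

k = ln2 / t½ = 0.693147 / 40.7 = 0.01703 h⁻¹
CL = k × Vd = 0.01703 × 113 = 1.924 L/h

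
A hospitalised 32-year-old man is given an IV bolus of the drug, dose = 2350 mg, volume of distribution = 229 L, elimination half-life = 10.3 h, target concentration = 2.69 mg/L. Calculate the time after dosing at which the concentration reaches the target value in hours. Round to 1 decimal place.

19.9 h

C₀ = Dose / Vd = 2350 / 229 = 10.26 mg/L
k = ln2 / t½ = 0.693147 / 10.3 = 0.06730 h⁻¹
t = ln(C₀ / C) / k = ln(10.26 / 2.69) / 0.06730
  = ln(3.814) / 0.06730 = 1.339 / 0.06730 = 19.90 h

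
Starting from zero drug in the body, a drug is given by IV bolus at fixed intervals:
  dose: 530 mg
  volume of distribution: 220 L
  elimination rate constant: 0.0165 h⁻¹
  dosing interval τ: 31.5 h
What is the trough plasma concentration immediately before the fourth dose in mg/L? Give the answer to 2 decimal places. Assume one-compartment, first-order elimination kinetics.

2.79 mg/L

C₀ per dose = Dose / Vd = 530 / 220 = 2.409 mg/L
Fraction remaining after one interval: r = e^(−kτ) = e^(−0.01650 × 31.5) = 0.5947
Before dose 4, 3 doses have been given (aged 1τ, 2τ, 3τ).
C_trough = C₀ × (r + r² + … + r^3) = C₀ × r(1−r^3)/(1−r)
        = 2.409 × 0.5947 × (1 − 0.2103) / (1 − 0.5947) = 2.791 mg/L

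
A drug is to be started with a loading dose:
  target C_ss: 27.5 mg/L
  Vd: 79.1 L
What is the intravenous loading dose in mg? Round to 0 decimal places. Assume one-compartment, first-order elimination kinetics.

LD = Css × Vd = 27.5 × 79.1 = 2175 mg

2175 mg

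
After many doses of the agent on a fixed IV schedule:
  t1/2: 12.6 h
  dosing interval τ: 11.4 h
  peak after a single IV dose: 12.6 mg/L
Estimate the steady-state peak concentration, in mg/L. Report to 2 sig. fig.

k = ln2 / t½ = 0.693147 / 12.6 = 0.05501 h⁻¹
e^(−kτ) = e^(−0.05501 × 11.4) = 0.5341
Accumulation ratio R = 1 / (1 − e^(−kτ)) = 1 / (1 − 0.5341) = 2.146
Steady-state peak = C₀ × R = 12.6 × 2.146 = 27.04 mg/L

27 mg/L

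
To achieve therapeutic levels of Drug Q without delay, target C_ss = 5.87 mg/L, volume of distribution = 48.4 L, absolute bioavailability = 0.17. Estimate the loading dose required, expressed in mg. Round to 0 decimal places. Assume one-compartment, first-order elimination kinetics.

LD = Css × Vd / F = 5.87 × 48.4 / 0.17 = 1671 mg

1671 mg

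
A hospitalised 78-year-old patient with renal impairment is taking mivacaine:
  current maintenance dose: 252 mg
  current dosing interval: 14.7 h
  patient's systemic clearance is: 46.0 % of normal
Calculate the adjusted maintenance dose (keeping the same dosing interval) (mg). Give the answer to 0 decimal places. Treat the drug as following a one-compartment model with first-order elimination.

116 mg

To keep the same average steady-state level, dosing rate must scale with clearance.
CL ratio = 46.0 / 100 = 0.4600
New dose (same interval) = 252 × 0.4600 = 115.9 mg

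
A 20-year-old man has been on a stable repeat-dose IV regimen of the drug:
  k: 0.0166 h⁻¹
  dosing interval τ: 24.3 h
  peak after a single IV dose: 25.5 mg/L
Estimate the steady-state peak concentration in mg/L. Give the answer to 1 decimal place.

76.8 mg/L

e^(−kτ) = e^(−0.01660 × 24.3) = 0.6681
Accumulation ratio R = 1 / (1 − e^(−kτ)) = 1 / (1 − 0.6681) = 3.013
Steady-state peak = C₀ × R = 25.5 × 3.013 = 76.83 mg/L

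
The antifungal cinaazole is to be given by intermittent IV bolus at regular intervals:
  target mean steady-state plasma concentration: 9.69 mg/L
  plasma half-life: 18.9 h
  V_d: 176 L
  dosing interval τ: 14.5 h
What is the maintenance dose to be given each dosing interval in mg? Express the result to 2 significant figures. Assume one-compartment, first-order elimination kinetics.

910 mg

k = ln2 / t½ = 0.693147 / 18.9 = 0.03667 h⁻¹
CL = k × Vd = 0.03667 × 176 = 6.454 L/h
At steady state, Dose/τ = Css × CL.
Dose = Css × CL × τ = 9.69 × 6.454 × 14.5 = 906.8 mg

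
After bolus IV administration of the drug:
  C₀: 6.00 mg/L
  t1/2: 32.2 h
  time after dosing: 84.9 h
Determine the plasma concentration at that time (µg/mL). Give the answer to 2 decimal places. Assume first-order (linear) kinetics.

0.96 µg/mL

k = ln2 / t½ = 0.693147 / 32.2 = 0.02153 h⁻¹
C = C₀ · e^(−k·t) = 6.000 × e^(−0.02153 × 84.9)
  = 6.000 × 0.1608 = 0.9648 mg/L
(0.9648 mg/L = 0.9648 µg/mL)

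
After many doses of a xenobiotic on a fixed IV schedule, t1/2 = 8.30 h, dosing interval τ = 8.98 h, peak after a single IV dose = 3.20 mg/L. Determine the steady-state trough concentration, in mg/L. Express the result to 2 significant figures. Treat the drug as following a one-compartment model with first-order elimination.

k = ln2 / t½ = 0.693147 / 8.30 = 0.08351 h⁻¹
e^(−kτ) = e^(−0.08351 × 8.98) = 0.4724
Accumulation ratio R = 1 / (1 − e^(−kτ)) = 1 / (1 − 0.4724) = 1.895
Steady-state trough = C₀ × R × e^(−kτ) = 3.20 × 1.895 × 0.4724 = 2.865 mg/L

2.9 mg/L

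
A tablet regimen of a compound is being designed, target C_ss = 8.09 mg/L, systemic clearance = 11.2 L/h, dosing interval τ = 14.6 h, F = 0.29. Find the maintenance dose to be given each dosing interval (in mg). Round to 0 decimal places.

4562 mg

At steady state, F × (Dose/τ) = Css × CL.
Dose = Css × CL × τ / F = 8.09 × 11.20 × 14.6 / 0.29 = 4562 mg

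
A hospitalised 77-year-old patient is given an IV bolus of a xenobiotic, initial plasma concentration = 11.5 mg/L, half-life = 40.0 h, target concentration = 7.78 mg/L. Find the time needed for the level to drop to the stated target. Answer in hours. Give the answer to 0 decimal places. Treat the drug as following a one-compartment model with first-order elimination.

23 h

k = ln2 / t½ = 0.693147 / 40.0 = 0.01733 h⁻¹
t = ln(C₀ / C) / k = ln(11.50 / 7.78) / 0.01733
  = ln(1.478) / 0.01733 = 0.3907 / 0.01733 = 22.54 h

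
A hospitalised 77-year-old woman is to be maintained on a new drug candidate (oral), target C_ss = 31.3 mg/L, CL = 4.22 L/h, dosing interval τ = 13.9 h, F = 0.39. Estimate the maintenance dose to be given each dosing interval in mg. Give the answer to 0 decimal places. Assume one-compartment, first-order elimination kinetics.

At steady state, F × (Dose/τ) = Css × CL.
Dose = Css × CL × τ / F = 31.3 × 4.220 × 13.9 / 0.39 = 4708 mg

4708 mg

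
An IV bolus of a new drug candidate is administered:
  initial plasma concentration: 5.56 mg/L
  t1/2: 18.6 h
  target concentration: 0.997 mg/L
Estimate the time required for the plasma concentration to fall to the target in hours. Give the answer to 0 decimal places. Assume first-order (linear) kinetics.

k = ln2 / t½ = 0.693147 / 18.6 = 0.03727 h⁻¹
t = ln(C₀ / C) / k = ln(5.560 / 0.997) / 0.03727
  = ln(5.577) / 0.03727 = 1.719 / 0.03727 = 46.12 h

46 h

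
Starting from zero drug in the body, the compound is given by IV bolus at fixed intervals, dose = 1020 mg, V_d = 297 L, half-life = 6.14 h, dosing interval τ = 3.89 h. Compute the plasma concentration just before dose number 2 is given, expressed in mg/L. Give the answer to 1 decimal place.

2.2 mg/L

C₀ per dose = Dose / Vd = 1020 / 297 = 3.434 mg/L
k = ln2 / t½ = 0.693147 / 6.14 = 0.1129 h⁻¹
Fraction remaining after one interval: r = e^(−kτ) = e^(−0.1129 × 3.89) = 0.6446
Before dose 2, 1 dose has been given (aged 1τ).
C_trough = C₀ × r = 3.434 × 0.6446 = 2.214 mg/L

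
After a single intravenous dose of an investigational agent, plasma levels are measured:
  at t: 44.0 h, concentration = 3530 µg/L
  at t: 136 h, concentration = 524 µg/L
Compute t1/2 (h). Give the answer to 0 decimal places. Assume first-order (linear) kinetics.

33 h

k = ln(C₁/C₂) / (t₂ − t₁) = ln(3530/524) / (136 − 44.0)
  = 1.908 / 92.00 = 0.02074 h⁻¹
t½ = ln2 / k = 0.693147 / 0.02074 = 33.42 h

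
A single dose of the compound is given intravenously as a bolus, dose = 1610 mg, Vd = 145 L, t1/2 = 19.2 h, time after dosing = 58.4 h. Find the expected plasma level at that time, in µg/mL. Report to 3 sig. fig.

C₀ = Dose / Vd = 1610 / 145 = 11.10 mg/L
k = ln2 / t½ = 0.693147 / 19.2 = 0.03610 h⁻¹
C = C₀ · e^(−k·t) = 11.10 × e^(−0.03610 × 58.4)
  = 11.10 × 0.1215 = 1.349 mg/L
(1.349 mg/L = 1.349 µg/mL)

1.35 µg/mL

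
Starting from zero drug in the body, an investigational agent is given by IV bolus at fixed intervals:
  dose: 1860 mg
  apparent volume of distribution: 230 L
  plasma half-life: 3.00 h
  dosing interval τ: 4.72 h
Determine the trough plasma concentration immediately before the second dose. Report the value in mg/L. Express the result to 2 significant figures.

2.7 mg/L

C₀ per dose = Dose / Vd = 1860 / 230 = 8.087 mg/L
k = ln2 / t½ = 0.693147 / 3.00 = 0.2310 h⁻¹
Fraction remaining after one interval: r = e^(−kτ) = e^(−0.2310 × 4.72) = 0.3361
Before dose 2, 1 dose has been given (aged 1τ).
C_trough = C₀ × r = 8.087 × 0.3361 = 2.718 mg/L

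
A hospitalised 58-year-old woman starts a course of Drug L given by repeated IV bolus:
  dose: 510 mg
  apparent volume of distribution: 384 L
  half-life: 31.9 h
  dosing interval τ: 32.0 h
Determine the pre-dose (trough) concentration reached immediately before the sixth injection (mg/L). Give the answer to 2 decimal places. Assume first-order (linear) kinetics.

C₀ per dose = Dose / Vd = 510 / 384 = 1.328 mg/L
k = ln2 / t½ = 0.693147 / 31.9 = 0.02173 h⁻¹
Fraction remaining after one interval: r = e^(−kτ) = e^(−0.02173 × 32.0) = 0.4989
Before dose 6, 5 doses have been given (aged 1τ, 2τ, 3τ, 4τ, 5τ).
C_trough = C₀ × (r + r² + … + r^5) = C₀ × r(1−r^5)/(1−r)
        = 1.328 × 0.4989 × (1 − 0.03091) / (1 − 0.4989) = 1.281 mg/L

1.28 mg/L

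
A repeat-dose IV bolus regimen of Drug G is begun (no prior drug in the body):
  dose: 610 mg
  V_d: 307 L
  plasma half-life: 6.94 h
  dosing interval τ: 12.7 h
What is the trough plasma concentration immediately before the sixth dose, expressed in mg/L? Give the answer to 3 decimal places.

0.776 mg/L

C₀ per dose = Dose / Vd = 610 / 307 = 1.987 mg/L
k = ln2 / t½ = 0.693147 / 6.94 = 0.09988 h⁻¹
Fraction remaining after one interval: r = e^(−kτ) = e^(−0.09988 × 12.7) = 0.2813
Before dose 6, 5 doses have been given (aged 1τ, 2τ, 3τ, 4τ, 5τ).
C_trough = C₀ × (r + r² + … + r^5) = C₀ × r(1−r^5)/(1−r)
        = 1.987 × 0.2813 × (1 − 0.001761) / (1 − 0.2813) = 0.7763 mg/L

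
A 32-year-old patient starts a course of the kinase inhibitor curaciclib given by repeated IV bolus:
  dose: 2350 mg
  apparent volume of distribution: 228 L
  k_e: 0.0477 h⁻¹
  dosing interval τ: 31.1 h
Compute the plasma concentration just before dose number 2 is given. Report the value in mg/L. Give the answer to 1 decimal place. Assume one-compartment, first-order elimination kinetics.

2.3 mg/L

C₀ per dose = Dose / Vd = 2350 / 228 = 10.31 mg/L
Fraction remaining after one interval: r = e^(−kτ) = e^(−0.04770 × 31.1) = 0.2268
Before dose 2, 1 dose has been given (aged 1τ).
C_trough = C₀ × r = 10.31 × 0.2268 = 2.338 mg/L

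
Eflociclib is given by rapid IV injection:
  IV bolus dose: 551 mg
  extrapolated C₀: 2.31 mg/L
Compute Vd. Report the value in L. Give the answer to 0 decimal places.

Vd = Dose / C₀ = 551.0 / 2.31 = 238.5 L

239 L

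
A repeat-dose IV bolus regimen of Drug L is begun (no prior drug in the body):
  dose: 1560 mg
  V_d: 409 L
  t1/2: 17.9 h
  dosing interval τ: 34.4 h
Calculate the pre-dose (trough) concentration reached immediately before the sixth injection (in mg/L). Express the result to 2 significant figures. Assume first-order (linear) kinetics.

1.4 mg/L

C₀ per dose = Dose / Vd = 1560 / 409 = 3.814 mg/L
k = ln2 / t½ = 0.693147 / 17.9 = 0.03872 h⁻¹
Fraction remaining after one interval: r = e^(−kτ) = e^(−0.03872 × 34.4) = 0.2640
Before dose 6, 5 doses have been given (aged 1τ, 2τ, 3τ, 4τ, 5τ).
C_trough = C₀ × (r + r² + … + r^5) = C₀ × r(1−r^5)/(1−r)
        = 3.814 × 0.2640 × (1 − 0.001282) / (1 − 0.2640) = 1.366 mg/L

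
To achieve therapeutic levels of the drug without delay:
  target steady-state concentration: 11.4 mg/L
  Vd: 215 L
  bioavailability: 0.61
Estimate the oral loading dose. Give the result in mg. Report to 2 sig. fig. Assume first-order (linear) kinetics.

4000 mg

LD = Css × Vd / F = 11.4 × 215 / 0.61 = 4018 mg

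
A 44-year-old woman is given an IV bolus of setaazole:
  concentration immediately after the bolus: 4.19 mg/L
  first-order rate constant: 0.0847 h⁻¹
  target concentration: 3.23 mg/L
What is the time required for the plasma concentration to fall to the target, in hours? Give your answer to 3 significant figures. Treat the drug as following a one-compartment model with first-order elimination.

3.07 h

t = ln(C₀ / C) / k = ln(4.190 / 3.23) / 0.08470
  = ln(1.297) / 0.08470 = 0.2601 / 0.08470 = 3.071 h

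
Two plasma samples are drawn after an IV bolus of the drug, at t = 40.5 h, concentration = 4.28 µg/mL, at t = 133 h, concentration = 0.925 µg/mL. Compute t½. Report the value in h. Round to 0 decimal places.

42 h

k = ln(C₁/C₂) / (t₂ − t₁) = ln(4.28/0.925) / (133 − 40.5)
  = 1.532 / 92.50 = 0.01656 h⁻¹
t½ = ln2 / k = 0.693147 / 0.01656 = 41.86 h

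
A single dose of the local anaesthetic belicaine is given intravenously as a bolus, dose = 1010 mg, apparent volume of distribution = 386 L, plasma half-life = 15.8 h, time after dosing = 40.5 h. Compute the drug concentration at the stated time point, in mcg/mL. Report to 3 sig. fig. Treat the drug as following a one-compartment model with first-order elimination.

0.443 mcg/mL

C₀ = Dose / Vd = 1010 / 386 = 2.617 mg/L
k = ln2 / t½ = 0.693147 / 15.8 = 0.04387 h⁻¹
C = C₀ · e^(−k·t) = 2.617 × e^(−0.04387 × 40.5)
  = 2.617 × 0.1692 = 0.4428 mg/L
(0.4428 mg/L = 0.4428 mcg/mL)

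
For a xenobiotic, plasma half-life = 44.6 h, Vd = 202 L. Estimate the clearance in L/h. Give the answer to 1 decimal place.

3.1 L/h

k = ln2 / t½ = 0.693147 / 44.6 = 0.01554 h⁻¹
CL = k × Vd = 0.01554 × 202 = 3.139 L/h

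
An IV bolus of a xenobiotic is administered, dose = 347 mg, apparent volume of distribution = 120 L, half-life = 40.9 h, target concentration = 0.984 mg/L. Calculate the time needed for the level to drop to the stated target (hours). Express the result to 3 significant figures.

63.6 h

C₀ = Dose / Vd = 347.0 / 120 = 2.892 mg/L
k = ln2 / t½ = 0.693147 / 40.9 = 0.01695 h⁻¹
t = ln(C₀ / C) / k = ln(2.892 / 0.984) / 0.01695
  = ln(2.939) / 0.01695 = 1.078 / 0.01695 = 63.60 h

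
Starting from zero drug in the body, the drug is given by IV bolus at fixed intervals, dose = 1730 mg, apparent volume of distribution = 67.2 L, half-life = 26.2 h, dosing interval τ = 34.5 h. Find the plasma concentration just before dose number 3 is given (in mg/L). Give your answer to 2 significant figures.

C₀ per dose = Dose / Vd = 1730 / 67.2 = 25.74 mg/L
k = ln2 / t½ = 0.693147 / 26.2 = 0.02646 h⁻¹
Fraction remaining after one interval: r = e^(−kτ) = e^(−0.02646 × 34.5) = 0.4014
Before dose 3, 2 doses have been given (aged 1τ, 2τ).
C_trough = C₀ × (r + r²) = 25.74 × (0.4014 + 0.1611) = 14.48 mg/L

14 mg/L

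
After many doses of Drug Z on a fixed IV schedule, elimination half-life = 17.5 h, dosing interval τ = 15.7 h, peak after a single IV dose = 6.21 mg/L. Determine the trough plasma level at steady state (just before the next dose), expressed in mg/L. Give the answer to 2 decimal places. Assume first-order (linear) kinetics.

7.20 mg/L

k = ln2 / t½ = 0.693147 / 17.5 = 0.03961 h⁻¹
e^(−kτ) = e^(−0.03961 × 15.7) = 0.5369
Accumulation ratio R = 1 / (1 − e^(−kτ)) = 1 / (1 − 0.5369) = 2.159
Steady-state trough = C₀ × R × e^(−kτ) = 6.21 × 2.159 × 0.5369 = 7.198 mg/L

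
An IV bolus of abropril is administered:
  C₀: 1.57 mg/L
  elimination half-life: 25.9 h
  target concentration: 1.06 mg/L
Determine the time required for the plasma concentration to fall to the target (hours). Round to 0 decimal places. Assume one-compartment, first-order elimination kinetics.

15 h

k = ln2 / t½ = 0.693147 / 25.9 = 0.02676 h⁻¹
t = ln(C₀ / C) / k = ln(1.570 / 1.06) / 0.02676
  = ln(1.481) / 0.02676 = 0.3927 / 0.02676 = 14.67 h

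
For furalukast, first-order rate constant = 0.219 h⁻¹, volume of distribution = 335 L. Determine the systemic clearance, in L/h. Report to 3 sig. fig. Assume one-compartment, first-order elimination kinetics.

CL = k × Vd = 0.219 × 335 = 73.37 L/h

73.4 L/h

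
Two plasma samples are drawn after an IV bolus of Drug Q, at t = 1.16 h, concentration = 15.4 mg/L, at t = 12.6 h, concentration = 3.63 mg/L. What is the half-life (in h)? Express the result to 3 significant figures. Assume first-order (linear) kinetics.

5.49 h

k = ln(C₁/C₂) / (t₂ − t₁) = ln(15.4/3.63) / (12.6 − 1.16)
  = 1.445 / 11.44 = 0.1263 h⁻¹
t½ = ln2 / k = 0.693147 / 0.1263 = 5.488 h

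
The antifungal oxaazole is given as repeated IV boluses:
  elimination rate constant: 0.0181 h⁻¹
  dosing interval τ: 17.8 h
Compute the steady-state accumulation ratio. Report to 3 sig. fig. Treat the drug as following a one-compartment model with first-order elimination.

3.63

e^(−kτ) = e^(−0.01810 × 17.8) = 0.7246
Accumulation ratio R = 1 / (1 − e^(−kτ)) = 1 / (1 − 0.7246) = 3.631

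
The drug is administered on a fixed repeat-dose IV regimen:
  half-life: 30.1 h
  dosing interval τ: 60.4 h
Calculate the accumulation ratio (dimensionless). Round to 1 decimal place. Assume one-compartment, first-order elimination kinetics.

k = ln2 / t½ = 0.693147 / 30.1 = 0.02303 h⁻¹
e^(−kτ) = e^(−0.02303 × 60.4) = 0.2488
Accumulation ratio R = 1 / (1 − e^(−kτ)) = 1 / (1 − 0.2488) = 1.331

1.3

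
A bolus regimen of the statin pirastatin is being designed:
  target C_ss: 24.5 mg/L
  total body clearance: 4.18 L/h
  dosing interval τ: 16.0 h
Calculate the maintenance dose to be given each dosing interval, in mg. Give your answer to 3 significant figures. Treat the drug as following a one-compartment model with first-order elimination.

At steady state, Dose/τ = Css × CL.
Dose = Css × CL × τ = 24.5 × 4.180 × 16.0 = 1639 mg

1640 mg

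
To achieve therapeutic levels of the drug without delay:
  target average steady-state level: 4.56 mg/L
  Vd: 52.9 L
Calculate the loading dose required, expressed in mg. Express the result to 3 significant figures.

LD = Css × Vd = 4.56 × 52.9 = 241.2 mg

241 mg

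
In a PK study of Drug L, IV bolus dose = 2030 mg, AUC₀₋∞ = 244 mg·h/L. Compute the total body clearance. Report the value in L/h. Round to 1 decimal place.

CL = Dose / AUC = 2030 / 244 = 8.320 L/h

8.3 L/h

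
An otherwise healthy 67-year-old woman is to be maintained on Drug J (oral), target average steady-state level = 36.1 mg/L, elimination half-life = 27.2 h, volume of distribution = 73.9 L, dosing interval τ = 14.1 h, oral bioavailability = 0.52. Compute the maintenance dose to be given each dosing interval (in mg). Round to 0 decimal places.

1843 mg

k = ln2 / t½ = 0.693147 / 27.2 = 0.02548 h⁻¹
CL = k × Vd = 0.02548 × 73.9 = 1.883 L/h
At steady state, F × (Dose/τ) = Css × CL.
Dose = Css × CL × τ / F = 36.1 × 1.883 × 14.1 / 0.52 = 1843 mg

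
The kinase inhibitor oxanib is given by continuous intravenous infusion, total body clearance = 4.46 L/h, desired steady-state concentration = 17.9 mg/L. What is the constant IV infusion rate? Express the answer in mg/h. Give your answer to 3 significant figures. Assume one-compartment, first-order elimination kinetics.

At steady state, infusion rate R₀ = Css × CL = 17.9 × 4.460 = 79.83 mg/h

79.8 mg/h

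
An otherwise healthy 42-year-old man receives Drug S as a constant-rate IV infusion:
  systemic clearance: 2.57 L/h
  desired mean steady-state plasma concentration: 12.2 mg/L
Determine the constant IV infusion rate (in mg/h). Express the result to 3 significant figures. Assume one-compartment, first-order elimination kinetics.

31.4 mg/h

At steady state, infusion rate R₀ = Css × CL = 12.2 × 2.570 = 31.35 mg/h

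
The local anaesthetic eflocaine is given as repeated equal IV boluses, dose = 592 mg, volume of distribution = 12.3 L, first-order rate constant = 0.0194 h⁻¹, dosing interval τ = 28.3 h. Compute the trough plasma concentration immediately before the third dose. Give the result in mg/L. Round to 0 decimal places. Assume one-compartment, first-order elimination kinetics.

C₀ per dose = Dose / Vd = 592 / 12.3 = 48.13 mg/L
Fraction remaining after one interval: r = e^(−kτ) = e^(−0.01940 × 28.3) = 0.5775
Before dose 3, 2 doses have been given (aged 1τ, 2τ).
C_trough = C₀ × (r + r²) = 48.13 × (0.5775 + 0.3335) = 43.85 mg/L

44 mg/L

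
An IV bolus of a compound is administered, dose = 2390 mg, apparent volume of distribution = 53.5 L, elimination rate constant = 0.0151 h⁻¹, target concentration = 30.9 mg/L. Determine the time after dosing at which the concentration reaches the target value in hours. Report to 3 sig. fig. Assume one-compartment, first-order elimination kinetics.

24.4 h

C₀ = Dose / Vd = 2390 / 53.5 = 44.67 mg/L
t = ln(C₀ / C) / k = ln(44.67 / 30.9) / 0.01510
  = ln(1.446) / 0.01510 = 0.3688 / 0.01510 = 24.42 h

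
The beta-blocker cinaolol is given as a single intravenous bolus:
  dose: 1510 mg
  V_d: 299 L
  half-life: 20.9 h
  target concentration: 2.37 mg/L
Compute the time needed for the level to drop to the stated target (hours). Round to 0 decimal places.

23 h

C₀ = Dose / Vd = 1510 / 299 = 5.050 mg/L
k = ln2 / t½ = 0.693147 / 20.9 = 0.03316 h⁻¹
t = ln(C₀ / C) / k = ln(5.050 / 2.37) / 0.03316
  = ln(2.131) / 0.03316 = 0.7566 / 0.03316 = 22.82 h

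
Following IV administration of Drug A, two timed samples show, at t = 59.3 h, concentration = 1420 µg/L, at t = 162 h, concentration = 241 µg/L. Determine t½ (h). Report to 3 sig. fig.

40.1 h

k = ln(C₁/C₂) / (t₂ − t₁) = ln(1420/241) / (162 − 59.3)
  = 1.774 / 102.7 = 0.01727 h⁻¹
t½ = ln2 / k = 0.693147 / 0.01727 = 40.14 h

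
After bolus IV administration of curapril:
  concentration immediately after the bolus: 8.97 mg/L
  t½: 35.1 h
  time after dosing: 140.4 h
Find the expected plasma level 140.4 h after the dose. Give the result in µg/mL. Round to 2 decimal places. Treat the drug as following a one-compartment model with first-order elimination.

k = ln2 / t½ = 0.693147 / 35.1 = 0.01975 h⁻¹
t / t½ = 140.4 / 35.1 = 4 half-lives
C = C₀ × (1/2)^4 = 8.970 × 0.06250 = 0.5606 mg/L
(0.5606 mg/L = 0.5606 µg/mL)

0.56 µg/mL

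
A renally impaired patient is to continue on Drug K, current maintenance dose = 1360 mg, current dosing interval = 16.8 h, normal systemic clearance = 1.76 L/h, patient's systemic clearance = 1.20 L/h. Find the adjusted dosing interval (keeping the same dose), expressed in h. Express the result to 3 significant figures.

24.6 h

To keep the same average steady-state level, dosing rate must scale with clearance.
CL ratio = 1.20 / 1.76 = 0.6818
New interval (same dose) = 16.8 / 0.6818 = 24.64 h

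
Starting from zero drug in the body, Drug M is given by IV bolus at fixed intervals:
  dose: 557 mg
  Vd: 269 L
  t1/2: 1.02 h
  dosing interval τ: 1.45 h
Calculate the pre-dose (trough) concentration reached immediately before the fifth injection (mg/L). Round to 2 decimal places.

C₀ per dose = Dose / Vd = 557 / 269 = 2.071 mg/L
k = ln2 / t½ = 0.693147 / 1.02 = 0.6796 h⁻¹
Fraction remaining after one interval: r = e^(−kτ) = e^(−0.6796 × 1.45) = 0.3733
Before dose 5, 4 doses have been given (aged 1τ, 2τ, 3τ, 4τ).
C_trough = C₀ × (r + r² + … + r^4) = C₀ × r(1−r^4)/(1−r)
        = 2.071 × 0.3733 × (1 − 0.01942) / (1 − 0.3733) = 1.210 mg/L

1.21 mg/L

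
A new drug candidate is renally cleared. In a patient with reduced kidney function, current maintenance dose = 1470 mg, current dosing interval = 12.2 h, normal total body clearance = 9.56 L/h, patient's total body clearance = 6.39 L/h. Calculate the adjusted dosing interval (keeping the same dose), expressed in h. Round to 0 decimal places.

To keep the same average steady-state level, dosing rate must scale with clearance.
CL ratio = 6.39 / 9.56 = 0.6684
New interval (same dose) = 12.2 / 0.6684 = 18.25 h

18 h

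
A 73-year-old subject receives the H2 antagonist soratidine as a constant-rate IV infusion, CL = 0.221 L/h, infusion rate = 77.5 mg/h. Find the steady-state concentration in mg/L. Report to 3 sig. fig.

At steady state Css = R₀ / CL = 77.5 / 0.2210 = 350.7 mg/L

351 mg/L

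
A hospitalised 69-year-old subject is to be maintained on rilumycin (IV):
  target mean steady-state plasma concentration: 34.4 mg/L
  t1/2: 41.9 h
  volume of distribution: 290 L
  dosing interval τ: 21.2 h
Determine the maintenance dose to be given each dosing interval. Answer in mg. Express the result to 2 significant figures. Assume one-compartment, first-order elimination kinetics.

3500 mg

k = ln2 / t½ = 0.693147 / 41.9 = 0.01654 h⁻¹
CL = k × Vd = 0.01654 × 290 = 4.797 L/h
At steady state, Dose/τ = Css × CL.
Dose = Css × CL × τ = 34.4 × 4.797 × 21.2 = 3498 mg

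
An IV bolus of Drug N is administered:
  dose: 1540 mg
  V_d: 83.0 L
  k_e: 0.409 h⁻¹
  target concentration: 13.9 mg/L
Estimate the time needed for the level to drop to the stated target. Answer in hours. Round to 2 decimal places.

C₀ = Dose / Vd = 1540 / 83.0 = 18.55 mg/L
t = ln(C₀ / C) / k = ln(18.55 / 13.9) / 0.4090
  = ln(1.335) / 0.4090 = 0.2889 / 0.4090 = 0.7064 h

0.71 h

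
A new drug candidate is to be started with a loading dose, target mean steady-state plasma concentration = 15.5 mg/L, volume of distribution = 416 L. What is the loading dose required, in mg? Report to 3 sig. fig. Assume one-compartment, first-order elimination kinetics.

6450 mg

LD = Css × Vd = 15.5 × 416 = 6448 mg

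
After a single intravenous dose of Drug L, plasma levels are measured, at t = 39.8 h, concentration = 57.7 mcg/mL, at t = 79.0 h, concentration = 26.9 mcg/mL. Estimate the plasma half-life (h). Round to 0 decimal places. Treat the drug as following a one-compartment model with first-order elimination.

36 h

k = ln(C₁/C₂) / (t₂ − t₁) = ln(57.7/26.9) / (79.0 − 39.8)
  = 0.7631 / 39.20 = 0.01947 h⁻¹
t½ = ln2 / k = 0.693147 / 0.01947 = 35.60 h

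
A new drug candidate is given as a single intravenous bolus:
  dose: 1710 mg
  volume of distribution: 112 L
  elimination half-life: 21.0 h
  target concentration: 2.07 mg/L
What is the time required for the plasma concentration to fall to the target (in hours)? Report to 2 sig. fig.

61 h

C₀ = Dose / Vd = 1710 / 112 = 15.27 mg/L
k = ln2 / t½ = 0.693147 / 21.0 = 0.03301 h⁻¹
t = ln(C₀ / C) / k = ln(15.27 / 2.07) / 0.03301
  = ln(7.377) / 0.03301 = 1.998 / 0.03301 = 60.53 h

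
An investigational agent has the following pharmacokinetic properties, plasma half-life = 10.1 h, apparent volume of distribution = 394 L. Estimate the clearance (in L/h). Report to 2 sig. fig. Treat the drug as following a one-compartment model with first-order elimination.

27 L/h

k = ln2 / t½ = 0.693147 / 10.1 = 0.06863 h⁻¹
CL = k × Vd = 0.06863 × 394 = 27.04 L/h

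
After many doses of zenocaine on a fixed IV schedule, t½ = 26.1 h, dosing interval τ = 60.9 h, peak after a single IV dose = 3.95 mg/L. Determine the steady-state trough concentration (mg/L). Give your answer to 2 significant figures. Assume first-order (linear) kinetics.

0.98 mg/L

k = ln2 / t½ = 0.693147 / 26.1 = 0.02656 h⁻¹
e^(−kτ) = e^(−0.02656 × 60.9) = 0.1984
Accumulation ratio R = 1 / (1 − e^(−kτ)) = 1 / (1 − 0.1984) = 1.248
Steady-state trough = C₀ × R × e^(−kτ) = 3.95 × 1.248 × 0.1984 = 0.9780 mg/L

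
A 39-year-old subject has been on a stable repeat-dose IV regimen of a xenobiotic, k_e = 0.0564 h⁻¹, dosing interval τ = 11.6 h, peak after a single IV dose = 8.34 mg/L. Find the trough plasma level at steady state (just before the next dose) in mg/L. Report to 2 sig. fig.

e^(−kτ) = e^(−0.05640 × 11.6) = 0.5198
Accumulation ratio R = 1 / (1 − e^(−kτ)) = 1 / (1 − 0.5198) = 2.082
Steady-state trough = C₀ × R × e^(−kτ) = 8.34 × 2.082 × 0.5198 = 9.026 mg/L

9.0 mg/L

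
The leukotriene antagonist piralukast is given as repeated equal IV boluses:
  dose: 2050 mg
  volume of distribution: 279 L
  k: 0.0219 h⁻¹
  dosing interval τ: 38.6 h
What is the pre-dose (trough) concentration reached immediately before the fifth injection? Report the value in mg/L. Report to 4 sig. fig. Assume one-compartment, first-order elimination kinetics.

C₀ per dose = Dose / Vd = 2050 / 279 = 7.348 mg/L
Fraction remaining after one interval: r = e^(−kτ) = e^(−0.02190 × 38.6) = 0.4294
Before dose 5, 4 doses have been given (aged 1τ, 2τ, 3τ, 4τ).
C_trough = C₀ × (r + r² + … + r^4) = C₀ × r(1−r^4)/(1−r)
        = 7.348 × 0.4294 × (1 − 0.03400) / (1 − 0.4294) = 5.342 mg/L

5.342 mg/L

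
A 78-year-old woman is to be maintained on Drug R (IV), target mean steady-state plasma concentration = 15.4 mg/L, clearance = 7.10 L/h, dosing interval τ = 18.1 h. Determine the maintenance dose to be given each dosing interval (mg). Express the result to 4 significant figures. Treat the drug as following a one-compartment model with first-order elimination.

1979 mg

At steady state, Dose/τ = Css × CL.
Dose = Css × CL × τ = 15.4 × 7.100 × 18.1 = 1979 mg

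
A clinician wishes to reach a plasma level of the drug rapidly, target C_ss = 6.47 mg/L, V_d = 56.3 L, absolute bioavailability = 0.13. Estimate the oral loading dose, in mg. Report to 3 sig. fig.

2800 mg

LD = Css × Vd / F = 6.47 × 56.3 / 0.13 = 2802 mg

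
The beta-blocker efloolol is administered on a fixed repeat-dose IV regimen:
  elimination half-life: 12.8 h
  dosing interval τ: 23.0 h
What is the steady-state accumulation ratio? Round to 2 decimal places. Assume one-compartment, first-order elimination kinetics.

k = ln2 / t½ = 0.693147 / 12.8 = 0.05415 h⁻¹
e^(−kτ) = e^(−0.05415 × 23.0) = 0.2878
Accumulation ratio R = 1 / (1 − e^(−kτ)) = 1 / (1 − 0.2878) = 1.404

1.40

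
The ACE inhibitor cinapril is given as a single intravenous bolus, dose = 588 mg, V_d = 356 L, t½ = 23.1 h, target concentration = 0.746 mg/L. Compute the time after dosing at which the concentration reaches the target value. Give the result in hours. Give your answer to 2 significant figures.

26 h

C₀ = Dose / Vd = 588.0 / 356 = 1.652 mg/L
k = ln2 / t½ = 0.693147 / 23.1 = 0.03001 h⁻¹
t = ln(C₀ / C) / k = ln(1.652 / 0.746) / 0.03001
  = ln(2.214) / 0.03001 = 0.7948 / 0.03001 = 26.48 h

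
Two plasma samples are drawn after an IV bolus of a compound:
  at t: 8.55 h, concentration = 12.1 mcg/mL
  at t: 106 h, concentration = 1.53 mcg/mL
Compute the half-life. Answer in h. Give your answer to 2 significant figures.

33 h

k = ln(C₁/C₂) / (t₂ − t₁) = ln(12.1/1.53) / (106 − 8.55)
  = 2.068 / 97.45 = 0.02122 h⁻¹
t½ = ln2 / k = 0.693147 / 0.02122 = 32.66 h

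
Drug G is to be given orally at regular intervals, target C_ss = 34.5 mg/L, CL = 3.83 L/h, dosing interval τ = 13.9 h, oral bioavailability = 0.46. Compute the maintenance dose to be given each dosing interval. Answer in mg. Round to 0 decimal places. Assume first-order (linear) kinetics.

At steady state, F × (Dose/τ) = Css × CL.
Dose = Css × CL × τ / F = 34.5 × 3.830 × 13.9 / 0.46 = 3993 mg

3993 mg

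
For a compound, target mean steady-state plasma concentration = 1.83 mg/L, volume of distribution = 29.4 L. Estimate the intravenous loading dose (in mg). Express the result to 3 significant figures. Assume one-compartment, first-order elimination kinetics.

LD = Css × Vd = 1.83 × 29.4 = 53.80 mg

53.8 mg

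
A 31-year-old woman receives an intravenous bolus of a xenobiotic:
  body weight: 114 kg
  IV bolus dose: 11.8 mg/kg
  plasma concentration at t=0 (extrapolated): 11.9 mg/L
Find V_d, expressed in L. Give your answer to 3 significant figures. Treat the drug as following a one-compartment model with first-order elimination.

113 L

Dose = 11.8 × 114 = 1345 mg
Vd = Dose / C₀ = 1345 / 11.9 = 113.0 L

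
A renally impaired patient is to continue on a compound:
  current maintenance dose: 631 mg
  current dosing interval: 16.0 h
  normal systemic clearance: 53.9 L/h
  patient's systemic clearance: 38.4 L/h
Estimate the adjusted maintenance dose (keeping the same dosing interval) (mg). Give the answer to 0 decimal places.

To keep the same average steady-state level, dosing rate must scale with clearance.
CL ratio = 38.4 / 53.9 = 0.7124
New dose (same interval) = 631 × 0.7124 = 449.5 mg

450 mg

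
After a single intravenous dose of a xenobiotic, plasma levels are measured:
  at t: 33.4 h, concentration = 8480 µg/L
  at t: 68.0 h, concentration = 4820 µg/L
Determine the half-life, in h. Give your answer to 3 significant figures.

k = ln(C₁/C₂) / (t₂ − t₁) = ln(8480/4820) / (68.0 − 33.4)
  = 0.5649 / 34.60 = 0.01633 h⁻¹
t½ = ln2 / k = 0.693147 / 0.01633 = 42.45 h

42.5 h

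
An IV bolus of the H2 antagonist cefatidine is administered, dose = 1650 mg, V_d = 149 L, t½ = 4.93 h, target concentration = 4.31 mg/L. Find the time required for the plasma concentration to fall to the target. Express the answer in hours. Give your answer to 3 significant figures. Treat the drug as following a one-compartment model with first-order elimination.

C₀ = Dose / Vd = 1650 / 149 = 11.07 mg/L
k = ln2 / t½ = 0.693147 / 4.93 = 0.1406 h⁻¹
t = ln(C₀ / C) / k = ln(11.07 / 4.31) / 0.1406
  = ln(2.568) / 0.1406 = 0.9431 / 0.1406 = 6.708 h

6.71 h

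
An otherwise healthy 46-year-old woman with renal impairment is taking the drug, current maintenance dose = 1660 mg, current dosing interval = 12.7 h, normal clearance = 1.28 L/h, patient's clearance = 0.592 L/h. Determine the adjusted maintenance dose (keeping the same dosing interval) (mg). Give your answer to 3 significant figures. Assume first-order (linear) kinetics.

To keep the same average steady-state level, dosing rate must scale with clearance.
CL ratio = 0.592 / 1.28 = 0.4625
New dose (same interval) = 1660 × 0.4625 = 767.8 mg

768 mg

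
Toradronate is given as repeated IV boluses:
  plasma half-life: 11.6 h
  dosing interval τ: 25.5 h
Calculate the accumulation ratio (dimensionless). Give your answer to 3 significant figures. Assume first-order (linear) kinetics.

1.28

k = ln2 / t½ = 0.693147 / 11.6 = 0.05975 h⁻¹
e^(−kτ) = e^(−0.05975 × 25.5) = 0.2179
Accumulation ratio R = 1 / (1 − e^(−kτ)) = 1 / (1 − 0.2179) = 1.279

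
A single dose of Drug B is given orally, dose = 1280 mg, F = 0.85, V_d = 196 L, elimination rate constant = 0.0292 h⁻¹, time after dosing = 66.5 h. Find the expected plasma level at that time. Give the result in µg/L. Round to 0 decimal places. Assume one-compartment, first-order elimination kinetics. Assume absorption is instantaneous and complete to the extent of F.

Amount reaching circulation = F × Dose = 0.85 × 1280 = 1088 mg
C₀ = F·Dose / Vd = 1088 / 196 = 5.551 mg/L
C = C₀ · e^(−k·t) = 5.551 × e^(−0.02920 × 66.5)
  = 5.551 × 0.1434 = 0.7960 mg/L
Convert: 0.7960 mg/L × 1000 = 796.0 µg/L

796 µg/L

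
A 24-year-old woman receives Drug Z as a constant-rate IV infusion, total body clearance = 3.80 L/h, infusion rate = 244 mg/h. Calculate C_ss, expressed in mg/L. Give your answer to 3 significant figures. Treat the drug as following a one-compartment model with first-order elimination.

At steady state Css = R₀ / CL = 244 / 3.800 = 64.21 mg/L

64.2 mg/L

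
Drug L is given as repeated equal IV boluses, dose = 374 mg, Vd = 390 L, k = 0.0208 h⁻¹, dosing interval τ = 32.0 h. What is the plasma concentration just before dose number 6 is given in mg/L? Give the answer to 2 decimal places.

0.98 mg/L

C₀ per dose = Dose / Vd = 374 / 390 = 0.9590 mg/L
Fraction remaining after one interval: r = e^(−kτ) = e^(−0.02080 × 32.0) = 0.5140
Before dose 6, 5 doses have been given (aged 1τ, 2τ, 3τ, 4τ, 5τ).
C_trough = C₀ × (r + r² + … + r^5) = C₀ × r(1−r^5)/(1−r)
        = 0.9590 × 0.5140 × (1 − 0.03588) / (1 − 0.5140) = 0.9779 mg/L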